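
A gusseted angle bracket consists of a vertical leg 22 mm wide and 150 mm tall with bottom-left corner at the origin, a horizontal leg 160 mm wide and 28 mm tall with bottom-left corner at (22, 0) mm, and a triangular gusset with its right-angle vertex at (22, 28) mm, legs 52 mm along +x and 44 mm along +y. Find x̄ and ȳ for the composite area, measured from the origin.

x̄ = 60.32 mm, ȳ = 40.23 mm

vertical leg: A = 22 × 150 = 3300.00, centroid at (11.00, 75.00).
horizontal leg: A = 160 × 28 = 4480.00, centroid at (102.00, 14.00).
gusset: A = ½·52·44 = 1144.00, centroid at (39.33, 42.67).
ΣA = 8924.00 mm²
ΣAx̄ = (3300.00)(11.00) + (4480.00)(102.00) + (1144.00)(39.33) = 538257.33 mm³
ΣAȳ = (3300.00)(75.00) + (4480.00)(14.00) + (1144.00)(42.67) = 359030.67 mm³
x̄ = 538257.33 / 8924.00 = 60.32 mm
ȳ = 359030.67 / 8924.00 = 40.23 mm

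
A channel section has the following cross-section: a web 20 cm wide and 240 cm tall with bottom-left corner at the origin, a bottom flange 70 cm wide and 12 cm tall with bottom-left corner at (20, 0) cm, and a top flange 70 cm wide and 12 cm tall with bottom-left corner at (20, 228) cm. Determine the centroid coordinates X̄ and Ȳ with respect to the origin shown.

web: A = 20 × 240 = 4800.00, centroid at (10.00, 120.00).
bottom flange: A = 70 × 12 = 840.00, centroid at (55.00, 6.00).
top flange: A = 70 × 12 = 840.00, centroid at (55.00, 234.00).
ΣA = 6480.00 cm², ΣAX̄ = 140400.00 cm³, ΣAȲ = 777600.00 cm³.
X̄ = 140400.00/6480.00 = 21.67 cm; Ȳ = 777600.00/6480.00 = 120.00 cm.

X̄ = 21.67 cm, Ȳ = 120.00 cm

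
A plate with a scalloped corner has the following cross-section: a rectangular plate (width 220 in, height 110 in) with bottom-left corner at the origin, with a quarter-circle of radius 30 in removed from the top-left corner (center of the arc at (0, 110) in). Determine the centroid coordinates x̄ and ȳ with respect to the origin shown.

x̄ = 112.93 in, ȳ = 53.73 in

plate: A = 220 × 110 = 24200.00, centroid at (110.00, 55.00).
removed quarter-circle: A = −¼π·30² = -706.86, centroid at (12.73, 97.27).
ΣA = 23493.14 in², ΣAx̄ = 2653000.00 in³, ΣAȳ = 1262245.58 in³.
x̄ = 2653000.00/23493.14 = 112.93 in; ȳ = 1262245.58/23493.14 = 53.73 in.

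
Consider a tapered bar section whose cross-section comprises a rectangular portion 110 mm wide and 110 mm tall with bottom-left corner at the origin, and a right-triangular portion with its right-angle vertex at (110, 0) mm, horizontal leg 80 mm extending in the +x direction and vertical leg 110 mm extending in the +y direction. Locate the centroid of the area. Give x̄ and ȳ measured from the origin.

Part | A | x̄ᵢ | ȳᵢ | A·x̄ᵢ | A·ȳᵢ
rectangular portion | 12100.00 | 55.00 | 55.00 | 665500.00 | 665500.00
triangular portion | 4400.00 | 136.67 | 36.67 | 601333.33 | 161333.33
Σ | 16500.00 |  |  | 1266833.33 | 826833.33
x̄ = 1266833.33 / 16500.00 = 76.78 mm
ȳ = 826833.33 / 16500.00 = 50.11 mm

x̄ = 76.78 mm, ȳ = 50.11 mm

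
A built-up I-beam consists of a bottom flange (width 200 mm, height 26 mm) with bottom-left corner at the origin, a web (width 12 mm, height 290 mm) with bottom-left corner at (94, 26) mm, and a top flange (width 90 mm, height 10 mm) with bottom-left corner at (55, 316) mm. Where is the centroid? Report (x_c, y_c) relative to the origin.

x_c = 100.00 mm, y_c = 99.33 mm

bottom flange: A = 200 × 26 = 5200.00, centroid at (100.00, 13.00).
web: A = 12 × 290 = 3480.00, centroid at (100.00, 171.00).
top flange: A = 90 × 10 = 900.00, centroid at (100.00, 321.00).
ΣA = 9580.00 mm², ΣAx_c = 958000.00 mm³, ΣAy_c = 951580.00 mm³.
x_c = 958000.00/9580.00 = 100.00 mm; y_c = 951580.00/9580.00 = 99.33 mm.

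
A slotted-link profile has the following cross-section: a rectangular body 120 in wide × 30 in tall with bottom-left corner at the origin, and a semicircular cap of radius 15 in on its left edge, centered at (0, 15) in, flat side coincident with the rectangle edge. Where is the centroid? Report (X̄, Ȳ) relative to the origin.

X̄ = 54.07 in, Ȳ = 15.00 in

Part | A | x̄ᵢ | ȳᵢ | A·x̄ᵢ | A·ȳᵢ
rectangular body | 3600.00 | 60.00 | 15.00 | 216000.00 | 54000.00
semicircular end | 353.43 | -6.37 | 15.00 | -2250.00 | 5301.44
Σ | 3953.43 |  |  | 213750.00 | 59301.44
X̄ = 213750.00 / 3953.43 = 54.07 in
Ȳ = 59301.44 / 3953.43 = 15.00 in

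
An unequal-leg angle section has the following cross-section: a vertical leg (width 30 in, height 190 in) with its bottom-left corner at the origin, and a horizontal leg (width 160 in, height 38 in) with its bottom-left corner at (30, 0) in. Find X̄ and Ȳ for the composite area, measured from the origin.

vertical leg: A = 30 × 190 = 5700.00, centroid at (15.00, 95.00).
horizontal leg: A = 160 × 38 = 6080.00, centroid at (110.00, 19.00).
ΣA = 11780.00 in², ΣAX̄ = 754300.00 in³, ΣAȲ = 657020.00 in³.
X̄ = 754300.00/11780.00 = 64.03 in; Ȳ = 657020.00/11780.00 = 55.77 in.

X̄ = 64.03 in, Ȳ = 55.77 in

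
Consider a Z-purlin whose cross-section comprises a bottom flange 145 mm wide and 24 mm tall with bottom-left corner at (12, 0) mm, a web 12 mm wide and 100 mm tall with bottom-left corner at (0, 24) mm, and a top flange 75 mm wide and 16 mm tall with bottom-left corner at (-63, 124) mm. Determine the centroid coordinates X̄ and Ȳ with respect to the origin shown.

bottom flange: A = 145 × 24 = 3480.00, centroid at (84.50, 12.00).
web: A = 12 × 100 = 1200.00, centroid at (6.00, 74.00).
top flange: A = 75 × 16 = 1200.00, centroid at (-25.50, 132.00).
ΣA = 5880.00 mm²
ΣAX̄ = (3480.00)(84.50) + (1200.00)(6.00) + (1200.00)(-25.50) = 270660.00 mm³
ΣAȲ = (3480.00)(12.00) + (1200.00)(74.00) + (1200.00)(132.00) = 288960.00 mm³
X̄ = 270660.00 / 5880.00 = 46.03 mm
Ȳ = 288960.00 / 5880.00 = 49.14 mm

X̄ = 46.03 mm, Ȳ = 49.14 mm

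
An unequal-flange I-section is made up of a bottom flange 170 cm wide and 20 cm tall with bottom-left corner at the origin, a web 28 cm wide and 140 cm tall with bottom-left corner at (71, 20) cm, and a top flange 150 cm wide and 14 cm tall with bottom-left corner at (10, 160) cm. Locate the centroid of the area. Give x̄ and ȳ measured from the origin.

bottom flange: A = 170 × 20 = 3400.00, centroid at (85.00, 10.00).
web: A = 28 × 140 = 3920.00, centroid at (85.00, 90.00).
top flange: A = 150 × 14 = 2100.00, centroid at (85.00, 167.00).
ΣA = 9420.00 cm², ΣAx̄ = 800700.00 cm³, ΣAȳ = 737500.00 cm³.
x̄ = 800700.00/9420.00 = 85.00 cm; ȳ = 737500.00/9420.00 = 78.29 cm.

x̄ = 85.00 cm, ȳ = 78.29 cm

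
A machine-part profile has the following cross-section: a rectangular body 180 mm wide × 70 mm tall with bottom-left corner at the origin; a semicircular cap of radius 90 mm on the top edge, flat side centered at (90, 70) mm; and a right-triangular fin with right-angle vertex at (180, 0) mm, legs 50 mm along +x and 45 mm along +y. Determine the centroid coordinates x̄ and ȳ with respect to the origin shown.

Part | A | x̄ᵢ | ȳᵢ | A·x̄ᵢ | A·ȳᵢ
rectangular body | 12600.00 | 90.00 | 35.00 | 1134000.00 | 441000.00
semicircular top | 12723.45 | 90.00 | 108.20 | 1145110.52 | 1376641.52
triangular fin | 1125.00 | 196.67 | 15.00 | 221250.00 | 16875.00
Σ | 26448.45 |  |  | 2500360.52 | 1834516.52
x̄ = 2500360.52 / 26448.45 = 94.54 mm
ȳ = 1834516.52 / 26448.45 = 69.36 mm

x̄ = 94.54 mm, ȳ = 69.36 mm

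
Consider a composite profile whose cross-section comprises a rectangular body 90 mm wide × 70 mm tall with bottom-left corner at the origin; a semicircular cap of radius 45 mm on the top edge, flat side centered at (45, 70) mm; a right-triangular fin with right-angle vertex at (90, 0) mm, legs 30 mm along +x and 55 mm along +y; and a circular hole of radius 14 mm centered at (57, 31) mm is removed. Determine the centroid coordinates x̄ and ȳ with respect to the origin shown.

x̄ = 48.92 mm, ȳ = 51.59 mm

rectangular body: A = 90 × 70 = 6300.00, centroid at (45.00, 35.00).
semicircular top: A = ½π·45² = 3180.86, centroid at (45.00, 89.10).
triangular fin: A = ½·30·55 = 825.00, centroid at (100.00, 18.33).
hole: A = −π·14² = -615.75, centroid at (57.00, 31.00).
ΣA = 9690.11 mm², ΣAx̄ = 474040.94 mm³, ΣAȳ = 499947.06 mm³.
x̄ = 474040.94/9690.11 = 48.92 mm; ȳ = 499947.06/9690.11 = 51.59 mm.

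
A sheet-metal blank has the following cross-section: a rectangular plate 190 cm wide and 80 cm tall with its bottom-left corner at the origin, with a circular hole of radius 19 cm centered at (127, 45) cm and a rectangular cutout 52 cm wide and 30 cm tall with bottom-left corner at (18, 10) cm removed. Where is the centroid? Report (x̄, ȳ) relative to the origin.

plate: A = 190 × 80 = 15200.00, centroid at (95.00, 40.00).
hole 1: A = −π·19² = -1134.11, centroid at (127.00, 45.00).
hole 2: A = −(52 × 30) = -1560.00, centroid at (44.00, 25.00).
ΣA = 12505.89 cm², ΣAx̄ = 1231327.40 cm³, ΣAȳ = 517964.83 cm³.
x̄ = 1231327.40/12505.89 = 98.46 cm; ȳ = 517964.83/12505.89 = 41.42 cm.

x̄ = 98.46 cm, ȳ = 41.42 cm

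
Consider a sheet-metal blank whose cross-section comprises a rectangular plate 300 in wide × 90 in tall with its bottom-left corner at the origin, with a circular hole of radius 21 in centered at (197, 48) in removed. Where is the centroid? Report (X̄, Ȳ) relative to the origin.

X̄ = 147.46 in, Ȳ = 44.84 in

Part | A | x̄ᵢ | ȳᵢ | A·x̄ᵢ | A·ȳᵢ
plate | 27000.00 | 150.00 | 45.00 | 4050000.00 | 1215000.00
hole | -1385.44 | 197.00 | 48.00 | -272932.14 | -66501.23
Σ | 25614.56 |  |  | 3777067.86 | 1148498.77
X̄ = 3777067.86 / 25614.56 = 147.46 in
Ȳ = 1148498.77 / 25614.56 = 44.84 in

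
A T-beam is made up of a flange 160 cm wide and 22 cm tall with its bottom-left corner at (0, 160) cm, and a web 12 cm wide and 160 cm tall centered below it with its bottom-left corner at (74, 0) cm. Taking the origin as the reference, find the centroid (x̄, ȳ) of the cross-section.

web: A = 12 × 160 = 1920.00, centroid at (80.00, 80.00).
flange: A = 160 × 22 = 3520.00, centroid at (80.00, 171.00).
ΣA = 5440.00 cm²
ΣAx̄ = (1920.00)(80.00) + (3520.00)(80.00) = 435200.00 cm³
ΣAȳ = (1920.00)(80.00) + (3520.00)(171.00) = 755520.00 cm³
x̄ = 435200.00 / 5440.00 = 80.00 cm
ȳ = 755520.00 / 5440.00 = 138.88 cm

x̄ = 80.00 cm, ȳ = 138.88 cm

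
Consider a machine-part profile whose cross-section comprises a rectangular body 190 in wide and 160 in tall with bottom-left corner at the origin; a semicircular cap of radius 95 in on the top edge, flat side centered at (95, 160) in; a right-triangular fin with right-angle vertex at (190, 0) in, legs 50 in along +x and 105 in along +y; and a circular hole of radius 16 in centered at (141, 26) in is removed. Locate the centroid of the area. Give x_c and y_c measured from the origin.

Part | A | x̄ᵢ | ȳᵢ | A·x̄ᵢ | A·ȳᵢ
rectangular body | 30400.00 | 95.00 | 80.00 | 2888000.00 | 2432000.00
semicircular top | 14176.44 | 95.00 | 200.32 | 1346761.50 | 2839813.23
triangular fin | 2625.00 | 206.67 | 35.00 | 542500.00 | 91875.00
hole | -804.25 | 141.00 | 26.00 | -113398.93 | -20910.44
Σ | 46397.19 |  |  | 4663862.57 | 5342777.79
x_c = 4663862.57 / 46397.19 = 100.52 in
y_c = 5342777.79 / 46397.19 = 115.15 in

x_c = 100.52 in, y_c = 115.15 in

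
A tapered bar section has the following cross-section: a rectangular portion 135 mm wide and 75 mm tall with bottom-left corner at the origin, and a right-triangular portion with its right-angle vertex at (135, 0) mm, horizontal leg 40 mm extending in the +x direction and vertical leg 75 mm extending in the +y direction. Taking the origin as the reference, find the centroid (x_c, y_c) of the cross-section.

Part | A | x̄ᵢ | ȳᵢ | A·x̄ᵢ | A·ȳᵢ
rectangular portion | 10125.00 | 67.50 | 37.50 | 683437.50 | 379687.50
triangular portion | 1500.00 | 148.33 | 25.00 | 222500.00 | 37500.00
Σ | 11625.00 |  |  | 905937.50 | 417187.50
x_c = 905937.50 / 11625.00 = 77.93 mm
y_c = 417187.50 / 11625.00 = 35.89 mm

x_c = 77.93 mm, y_c = 35.89 mm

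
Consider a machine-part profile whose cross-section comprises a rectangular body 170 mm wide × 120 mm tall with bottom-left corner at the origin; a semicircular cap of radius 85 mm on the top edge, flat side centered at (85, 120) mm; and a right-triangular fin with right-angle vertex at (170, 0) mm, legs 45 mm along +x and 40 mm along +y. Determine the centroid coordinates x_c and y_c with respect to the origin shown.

Part | A | x̄ᵢ | ȳᵢ | A·x̄ᵢ | A·ȳᵢ
rectangular body | 20400.00 | 85.00 | 60.00 | 1734000.00 | 1224000.00
semicircular top | 11349.00 | 85.00 | 156.08 | 964665.29 | 1771297.08
triangular fin | 900.00 | 185.00 | 13.33 | 166500.00 | 12000.00
Σ | 32649.00 |  |  | 2865165.29 | 3007297.08
x_c = 2865165.29 / 32649.00 = 87.76 mm
y_c = 3007297.08 / 32649.00 = 92.11 mm

x_c = 87.76 mm, y_c = 92.11 mm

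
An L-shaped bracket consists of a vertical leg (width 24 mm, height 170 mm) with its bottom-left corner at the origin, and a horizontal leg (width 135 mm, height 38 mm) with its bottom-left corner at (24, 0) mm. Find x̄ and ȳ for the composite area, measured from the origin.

vertical leg: A = 24 × 170 = 4080.00, centroid at (12.00, 85.00).
horizontal leg: A = 135 × 38 = 5130.00, centroid at (91.50, 19.00).
ΣA = 9210.00 mm²
ΣAx̄ = (4080.00)(12.00) + (5130.00)(91.50) = 518355.00 mm³
ΣAȳ = (4080.00)(85.00) + (5130.00)(19.00) = 444270.00 mm³
x̄ = 518355.00 / 9210.00 = 56.28 mm
ȳ = 444270.00 / 9210.00 = 48.24 mm

x̄ = 56.28 mm, ȳ = 48.24 mm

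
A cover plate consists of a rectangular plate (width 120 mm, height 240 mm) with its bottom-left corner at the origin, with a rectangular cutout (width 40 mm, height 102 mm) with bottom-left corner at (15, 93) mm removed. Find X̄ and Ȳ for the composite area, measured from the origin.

Part | A | x̄ᵢ | ȳᵢ | A·x̄ᵢ | A·ȳᵢ
plate | 28800.00 | 60.00 | 120.00 | 1728000.00 | 3456000.00
hole | -4080.00 | 35.00 | 144.00 | -142800.00 | -587520.00
Σ | 24720.00 |  |  | 1585200.00 | 2868480.00
X̄ = 1585200.00 / 24720.00 = 64.13 mm
Ȳ = 2868480.00 / 24720.00 = 116.04 mm

X̄ = 64.13 mm, Ȳ = 116.04 mm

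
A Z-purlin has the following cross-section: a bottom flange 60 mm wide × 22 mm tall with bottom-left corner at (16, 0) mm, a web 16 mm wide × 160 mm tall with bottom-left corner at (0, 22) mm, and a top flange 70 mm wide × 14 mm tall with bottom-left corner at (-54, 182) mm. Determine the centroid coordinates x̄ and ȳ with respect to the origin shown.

bottom flange: A = 60 × 22 = 1320.00, centroid at (46.00, 11.00).
web: A = 16 × 160 = 2560.00, centroid at (8.00, 102.00).
top flange: A = 70 × 14 = 980.00, centroid at (-19.00, 189.00).
ΣA = 4860.00 mm², ΣAx̄ = 62580.00 mm³, ΣAȳ = 460860.00 mm³.
x̄ = 62580.00/4860.00 = 12.88 mm; ȳ = 460860.00/4860.00 = 94.83 mm.

x̄ = 12.88 mm, ȳ = 94.83 mm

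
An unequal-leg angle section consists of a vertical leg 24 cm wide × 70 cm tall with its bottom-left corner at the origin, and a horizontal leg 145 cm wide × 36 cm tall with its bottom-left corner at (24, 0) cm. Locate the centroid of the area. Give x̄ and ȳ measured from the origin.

x̄ = 75.93 cm, ȳ = 22.14 cm

vertical leg: A = 24 × 70 = 1680.00, centroid at (12.00, 35.00).
horizontal leg: A = 145 × 36 = 5220.00, centroid at (96.50, 18.00).
ΣA = 6900.00 cm²
ΣAx̄ = (1680.00)(12.00) + (5220.00)(96.50) = 523890.00 cm³
ΣAȳ = (1680.00)(35.00) + (5220.00)(18.00) = 152760.00 cm³
x̄ = 523890.00 / 6900.00 = 75.93 cm
ȳ = 152760.00 / 6900.00 = 22.14 cm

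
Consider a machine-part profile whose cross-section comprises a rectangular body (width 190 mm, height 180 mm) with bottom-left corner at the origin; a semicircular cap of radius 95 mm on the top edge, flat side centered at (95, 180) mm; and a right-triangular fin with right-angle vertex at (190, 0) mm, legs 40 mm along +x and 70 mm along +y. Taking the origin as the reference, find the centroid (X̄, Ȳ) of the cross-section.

rectangular body: A = 190 × 180 = 34200.00, centroid at (95.00, 90.00).
semicircular top: A = ½π·95² = 14176.44, centroid at (95.00, 220.32).
triangular fin: A = ½·40·70 = 1400.00, centroid at (203.33, 23.33).
ΣA = 49776.44 mm², ΣAX̄ = 4880428.17 mm³, ΣAȲ = 6234008.63 mm³.
X̄ = 4880428.17/49776.44 = 98.05 mm; Ȳ = 6234008.63/49776.44 = 125.24 mm.

X̄ = 98.05 mm, Ȳ = 125.24 mm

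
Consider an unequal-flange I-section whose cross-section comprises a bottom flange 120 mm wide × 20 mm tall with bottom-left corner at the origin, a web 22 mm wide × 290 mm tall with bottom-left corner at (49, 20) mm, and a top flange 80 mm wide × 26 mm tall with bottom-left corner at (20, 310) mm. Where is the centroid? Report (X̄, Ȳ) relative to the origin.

X̄ = 60.00 mm, Ȳ = 161.01 mm

bottom flange: A = 120 × 20 = 2400.00, centroid at (60.00, 10.00).
web: A = 22 × 290 = 6380.00, centroid at (60.00, 165.00).
top flange: A = 80 × 26 = 2080.00, centroid at (60.00, 323.00).
ΣA = 10860.00 mm²
ΣAX̄ = (2400.00)(60.00) + (6380.00)(60.00) + (2080.00)(60.00) = 651600.00 mm³
ΣAȲ = (2400.00)(10.00) + (6380.00)(165.00) + (2080.00)(323.00) = 1748540.00 mm³
X̄ = 651600.00 / 10860.00 = 60.00 mm
Ȳ = 1748540.00 / 10860.00 = 161.01 mm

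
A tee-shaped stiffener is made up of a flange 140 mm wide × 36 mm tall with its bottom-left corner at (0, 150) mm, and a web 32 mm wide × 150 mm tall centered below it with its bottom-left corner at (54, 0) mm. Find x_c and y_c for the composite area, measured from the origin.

x_c = 70.00 mm, y_c = 122.63 mm

web: A = 32 × 150 = 4800.00, centroid at (70.00, 75.00).
flange: A = 140 × 36 = 5040.00, centroid at (70.00, 168.00).
ΣA = 9840.00 mm², ΣAx_c = 688800.00 mm³, ΣAy_c = 1206720.00 mm³.
x_c = 688800.00/9840.00 = 70.00 mm; y_c = 1206720.00/9840.00 = 122.63 mm.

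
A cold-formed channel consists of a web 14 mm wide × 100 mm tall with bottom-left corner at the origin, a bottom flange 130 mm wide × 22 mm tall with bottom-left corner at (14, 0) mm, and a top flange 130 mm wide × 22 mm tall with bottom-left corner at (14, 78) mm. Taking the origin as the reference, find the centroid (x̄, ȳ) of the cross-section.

Part | A | x̄ᵢ | ȳᵢ | A·x̄ᵢ | A·ȳᵢ
web | 1400.00 | 7.00 | 50.00 | 9800.00 | 70000.00
bottom flange | 2860.00 | 79.00 | 11.00 | 225940.00 | 31460.00
top flange | 2860.00 | 79.00 | 89.00 | 225940.00 | 254540.00
Σ | 7120.00 |  |  | 461680.00 | 356000.00
x̄ = 461680.00 / 7120.00 = 64.84 mm
ȳ = 356000.00 / 7120.00 = 50.00 mm

x̄ = 64.84 mm, ȳ = 50.00 mm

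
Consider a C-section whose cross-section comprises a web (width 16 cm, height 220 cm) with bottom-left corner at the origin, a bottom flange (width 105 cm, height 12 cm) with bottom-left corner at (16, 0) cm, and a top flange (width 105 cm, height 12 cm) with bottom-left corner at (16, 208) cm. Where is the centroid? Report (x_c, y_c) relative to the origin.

x_c = 33.24 cm, y_c = 110.00 cm

Part | A | x̄ᵢ | ȳᵢ | A·x̄ᵢ | A·ȳᵢ
web | 3520.00 | 8.00 | 110.00 | 28160.00 | 387200.00
bottom flange | 1260.00 | 68.50 | 6.00 | 86310.00 | 7560.00
top flange | 1260.00 | 68.50 | 214.00 | 86310.00 | 269640.00
Σ | 6040.00 |  |  | 200780.00 | 664400.00
x_c = 200780.00 / 6040.00 = 33.24 cm
y_c = 664400.00 / 6040.00 = 110.00 cm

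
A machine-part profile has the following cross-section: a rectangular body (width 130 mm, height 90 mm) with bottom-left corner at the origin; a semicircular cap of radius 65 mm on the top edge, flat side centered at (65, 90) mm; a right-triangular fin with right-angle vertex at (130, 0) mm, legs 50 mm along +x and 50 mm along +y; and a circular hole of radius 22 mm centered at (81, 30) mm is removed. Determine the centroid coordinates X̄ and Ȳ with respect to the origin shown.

X̄ = 69.30 mm, Ȳ = 70.97 mm

rectangular body: A = 130 × 90 = 11700.00, centroid at (65.00, 45.00).
semicircular top: A = ½π·65² = 6636.61, centroid at (65.00, 117.59).
triangular fin: A = ½·50·50 = 1250.00, centroid at (146.67, 16.67).
hole: A = −π·22² = -1520.53, centroid at (81.00, 30.00).
ΣA = 18066.08 mm², ΣAX̄ = 1252050.28 mm³, ΣAȲ = 1282096.04 mm³.
X̄ = 1252050.28/18066.08 = 69.30 mm; Ȳ = 1282096.04/18066.08 = 70.97 mm.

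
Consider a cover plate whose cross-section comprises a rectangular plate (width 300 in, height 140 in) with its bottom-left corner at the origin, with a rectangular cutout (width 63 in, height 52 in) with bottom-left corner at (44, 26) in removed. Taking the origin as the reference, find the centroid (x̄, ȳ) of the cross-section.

x̄ = 156.30 in, ȳ = 71.52 in

Part | A | x̄ᵢ | ȳᵢ | A·x̄ᵢ | A·ȳᵢ
plate | 42000.00 | 150.00 | 70.00 | 6300000.00 | 2940000.00
hole | -3276.00 | 75.50 | 52.00 | -247338.00 | -170352.00
Σ | 38724.00 |  |  | 6052662.00 | 2769648.00
x̄ = 6052662.00 / 38724.00 = 156.30 in
ȳ = 2769648.00 / 38724.00 = 71.52 in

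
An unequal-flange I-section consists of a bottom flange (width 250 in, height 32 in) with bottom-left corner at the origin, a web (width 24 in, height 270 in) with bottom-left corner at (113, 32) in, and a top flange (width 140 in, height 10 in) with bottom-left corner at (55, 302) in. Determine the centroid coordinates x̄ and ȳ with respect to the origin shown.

x̄ = 125.00 in, ȳ = 103.27 in

bottom flange: A = 250 × 32 = 8000.00, centroid at (125.00, 16.00).
web: A = 24 × 270 = 6480.00, centroid at (125.00, 167.00).
top flange: A = 140 × 10 = 1400.00, centroid at (125.00, 307.00).
ΣA = 15880.00 in²
ΣAx̄ = (8000.00)(125.00) + (6480.00)(125.00) + (1400.00)(125.00) = 1985000.00 in³
ΣAȳ = (8000.00)(16.00) + (6480.00)(167.00) + (1400.00)(307.00) = 1639960.00 in³
x̄ = 1985000.00 / 15880.00 = 125.00 in
ȳ = 1639960.00 / 15880.00 = 103.27 in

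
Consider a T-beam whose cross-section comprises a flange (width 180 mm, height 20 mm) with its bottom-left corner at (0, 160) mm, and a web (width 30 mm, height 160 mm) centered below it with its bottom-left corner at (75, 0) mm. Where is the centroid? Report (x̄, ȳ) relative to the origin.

x̄ = 90.00 mm, ȳ = 118.57 mm

web: A = 30 × 160 = 4800.00, centroid at (90.00, 80.00).
flange: A = 180 × 20 = 3600.00, centroid at (90.00, 170.00).
ΣA = 8400.00 mm²
ΣAx̄ = (4800.00)(90.00) + (3600.00)(90.00) = 756000.00 mm³
ΣAȳ = (4800.00)(80.00) + (3600.00)(170.00) = 996000.00 mm³
x̄ = 756000.00 / 8400.00 = 90.00 mm
ȳ = 996000.00 / 8400.00 = 118.57 mm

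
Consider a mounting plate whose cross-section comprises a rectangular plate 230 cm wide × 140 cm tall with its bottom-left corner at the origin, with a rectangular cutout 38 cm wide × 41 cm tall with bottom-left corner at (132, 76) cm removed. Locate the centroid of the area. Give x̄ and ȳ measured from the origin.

x̄ = 113.17 cm, ȳ = 68.65 cm

plate: A = 230 × 140 = 32200.00, centroid at (115.00, 70.00).
hole: A = −(38 × 41) = -1558.00, centroid at (151.00, 96.50).
ΣA = 30642.00 cm², ΣAx̄ = 3467742.00 cm³, ΣAȳ = 2103653.00 cm³.
x̄ = 3467742.00/30642.00 = 113.17 cm; ȳ = 2103653.00/30642.00 = 68.65 cm.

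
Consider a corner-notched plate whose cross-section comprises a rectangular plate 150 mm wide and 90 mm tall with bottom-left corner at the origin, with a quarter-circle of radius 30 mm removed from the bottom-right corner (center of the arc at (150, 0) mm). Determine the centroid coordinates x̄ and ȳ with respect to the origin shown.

x̄ = 71.56 mm, ȳ = 46.78 mm

plate: A = 150 × 90 = 13500.00, centroid at (75.00, 45.00).
removed quarter-circle: A = −¼π·30² = -706.86, centroid at (137.27, 12.73).
ΣA = 12793.14 mm², ΣAx̄ = 915471.25 mm³, ΣAȳ = 598500.00 mm³.
x̄ = 915471.25/12793.14 = 71.56 mm; ȳ = 598500.00/12793.14 = 46.78 mm.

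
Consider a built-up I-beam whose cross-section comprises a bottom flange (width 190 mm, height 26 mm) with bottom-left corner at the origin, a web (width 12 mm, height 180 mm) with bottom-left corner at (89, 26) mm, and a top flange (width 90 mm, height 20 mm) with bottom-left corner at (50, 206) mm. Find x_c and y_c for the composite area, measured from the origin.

Part | A | x̄ᵢ | ȳᵢ | A·x̄ᵢ | A·ȳᵢ
bottom flange | 4940.00 | 95.00 | 13.00 | 469300.00 | 64220.00
web | 2160.00 | 95.00 | 116.00 | 205200.00 | 250560.00
top flange | 1800.00 | 95.00 | 216.00 | 171000.00 | 388800.00
Σ | 8900.00 |  |  | 845500.00 | 703580.00
x_c = 845500.00 / 8900.00 = 95.00 mm
y_c = 703580.00 / 8900.00 = 79.05 mm

x_c = 95.00 mm, y_c = 79.05 mm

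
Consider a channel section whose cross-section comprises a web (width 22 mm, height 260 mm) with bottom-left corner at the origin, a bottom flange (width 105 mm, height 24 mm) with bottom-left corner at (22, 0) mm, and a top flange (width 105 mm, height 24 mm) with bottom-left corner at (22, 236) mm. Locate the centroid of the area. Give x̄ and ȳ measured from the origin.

x̄ = 40.74 mm, ȳ = 130.00 mm

Part | A | x̄ᵢ | ȳᵢ | A·x̄ᵢ | A·ȳᵢ
web | 5720.00 | 11.00 | 130.00 | 62920.00 | 743600.00
bottom flange | 2520.00 | 74.50 | 12.00 | 187740.00 | 30240.00
top flange | 2520.00 | 74.50 | 248.00 | 187740.00 | 624960.00
Σ | 10760.00 |  |  | 438400.00 | 1398800.00
x̄ = 438400.00 / 10760.00 = 40.74 mm
ȳ = 1398800.00 / 10760.00 = 130.00 mm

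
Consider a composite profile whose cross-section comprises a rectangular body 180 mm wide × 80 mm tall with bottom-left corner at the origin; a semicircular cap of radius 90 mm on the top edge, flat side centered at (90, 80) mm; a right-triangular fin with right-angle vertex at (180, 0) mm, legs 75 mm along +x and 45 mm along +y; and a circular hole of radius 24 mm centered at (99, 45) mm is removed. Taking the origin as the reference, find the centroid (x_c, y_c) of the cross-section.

x_c = 96.58 mm, y_c = 74.95 mm

rectangular body: A = 180 × 80 = 14400.00, centroid at (90.00, 40.00).
semicircular top: A = ½π·90² = 12723.45, centroid at (90.00, 118.20).
triangular fin: A = ½·75·45 = 1687.50, centroid at (205.00, 15.00).
hole: A = −π·24² = -1809.56, centroid at (99.00, 45.00).
ΣA = 27001.39 mm²
ΣAx_c = (14400.00)(90.00) + (12723.45)(90.00) + (1687.50)(205.00) + (-1809.56)(99.00) = 2607901.84 mm³
ΣAy_c = (14400.00)(40.00) + (12723.45)(118.20) + (1687.50)(15.00) + (-1809.56)(45.00) = 2023758.44 mm³
x_c = 2607901.84 / 27001.39 = 96.58 mm
y_c = 2023758.44 / 27001.39 = 74.95 mm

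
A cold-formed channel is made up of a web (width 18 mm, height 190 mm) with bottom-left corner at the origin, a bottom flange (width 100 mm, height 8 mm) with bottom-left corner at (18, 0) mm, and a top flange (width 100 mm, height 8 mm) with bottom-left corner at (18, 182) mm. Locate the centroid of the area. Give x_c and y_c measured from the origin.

Part | A | x̄ᵢ | ȳᵢ | A·x̄ᵢ | A·ȳᵢ
web | 3420.00 | 9.00 | 95.00 | 30780.00 | 324900.00
bottom flange | 800.00 | 68.00 | 4.00 | 54400.00 | 3200.00
top flange | 800.00 | 68.00 | 186.00 | 54400.00 | 148800.00
Σ | 5020.00 |  |  | 139580.00 | 476900.00
x_c = 139580.00 / 5020.00 = 27.80 mm
y_c = 476900.00 / 5020.00 = 95.00 mm

x_c = 27.80 mm, y_c = 95.00 mm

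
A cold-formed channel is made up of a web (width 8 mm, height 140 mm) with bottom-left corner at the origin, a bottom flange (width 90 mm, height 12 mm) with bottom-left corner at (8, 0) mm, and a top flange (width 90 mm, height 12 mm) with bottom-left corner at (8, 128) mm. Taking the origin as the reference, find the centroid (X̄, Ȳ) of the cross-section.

web: A = 8 × 140 = 1120.00, centroid at (4.00, 70.00).
bottom flange: A = 90 × 12 = 1080.00, centroid at (53.00, 6.00).
top flange: A = 90 × 12 = 1080.00, centroid at (53.00, 134.00).
ΣA = 3280.00 mm²
ΣAX̄ = (1120.00)(4.00) + (1080.00)(53.00) + (1080.00)(53.00) = 118960.00 mm³
ΣAȲ = (1120.00)(70.00) + (1080.00)(6.00) + (1080.00)(134.00) = 229600.00 mm³
X̄ = 118960.00 / 3280.00 = 36.27 mm
Ȳ = 229600.00 / 3280.00 = 70.00 mm

X̄ = 36.27 mm, Ȳ = 70.00 mm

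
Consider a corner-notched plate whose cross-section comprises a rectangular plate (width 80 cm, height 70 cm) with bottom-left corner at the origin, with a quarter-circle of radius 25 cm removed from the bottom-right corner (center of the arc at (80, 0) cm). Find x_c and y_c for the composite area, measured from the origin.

plate: A = 80 × 70 = 5600.00, centroid at (40.00, 35.00).
removed quarter-circle: A = −¼π·25² = -490.87, centroid at (69.39, 10.61).
ΣA = 5109.13 cm²
ΣAx_c = (5600.00)(40.00) + (-490.87)(69.39) = 189938.43 cm³
ΣAy_c = (5600.00)(35.00) + (-490.87)(10.61) = 190791.67 cm³
x_c = 189938.43 / 5109.13 = 37.18 cm
y_c = 190791.67 / 5109.13 = 37.34 cm

x_c = 37.18 cm, y_c = 37.34 cm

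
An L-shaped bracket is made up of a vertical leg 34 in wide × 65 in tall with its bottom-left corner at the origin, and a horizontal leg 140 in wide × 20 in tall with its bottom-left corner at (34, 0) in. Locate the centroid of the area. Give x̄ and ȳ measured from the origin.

x̄ = 65.62 in, ȳ = 19.93 in

vertical leg: A = 34 × 65 = 2210.00, centroid at (17.00, 32.50).
horizontal leg: A = 140 × 20 = 2800.00, centroid at (104.00, 10.00).
ΣA = 5010.00 in², ΣAx̄ = 328770.00 in³, ΣAȳ = 99825.00 in³.
x̄ = 328770.00/5010.00 = 65.62 in; ȳ = 99825.00/5010.00 = 19.93 in.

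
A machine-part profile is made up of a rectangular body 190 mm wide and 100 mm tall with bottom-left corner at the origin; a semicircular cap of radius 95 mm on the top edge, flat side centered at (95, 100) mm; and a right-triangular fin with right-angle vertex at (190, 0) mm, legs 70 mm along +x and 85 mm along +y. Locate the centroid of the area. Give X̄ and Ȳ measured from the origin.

rectangular body: A = 190 × 100 = 19000.00, centroid at (95.00, 50.00).
semicircular top: A = ½π·95² = 14176.44, centroid at (95.00, 140.32).
triangular fin: A = ½·70·85 = 2975.00, centroid at (213.33, 28.33).
ΣA = 36151.44 mm², ΣAX̄ = 3786428.17 mm³, ΣAȲ = 3023518.68 mm³.
X̄ = 3786428.17/36151.44 = 104.74 mm; Ȳ = 3023518.68/36151.44 = 83.63 mm.

X̄ = 104.74 mm, Ȳ = 83.63 mm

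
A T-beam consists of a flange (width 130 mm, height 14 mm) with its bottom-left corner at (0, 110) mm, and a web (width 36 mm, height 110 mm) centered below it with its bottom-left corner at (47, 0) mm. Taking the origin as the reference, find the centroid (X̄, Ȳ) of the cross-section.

X̄ = 65.00 mm, Ȳ = 74.52 mm

web: A = 36 × 110 = 3960.00, centroid at (65.00, 55.00).
flange: A = 130 × 14 = 1820.00, centroid at (65.00, 117.00).
ΣA = 5780.00 mm², ΣAX̄ = 375700.00 mm³, ΣAȲ = 430740.00 mm³.
X̄ = 375700.00/5780.00 = 65.00 mm; Ȳ = 430740.00/5780.00 = 74.52 mm.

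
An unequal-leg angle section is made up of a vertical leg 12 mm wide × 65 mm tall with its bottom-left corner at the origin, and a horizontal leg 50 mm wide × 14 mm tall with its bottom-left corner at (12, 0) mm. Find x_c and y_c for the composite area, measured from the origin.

x_c = 20.66 mm, y_c = 20.44 mm

vertical leg: A = 12 × 65 = 780.00, centroid at (6.00, 32.50).
horizontal leg: A = 50 × 14 = 700.00, centroid at (37.00, 7.00).
ΣA = 1480.00 mm²
ΣAx_c = (780.00)(6.00) + (700.00)(37.00) = 30580.00 mm³
ΣAy_c = (780.00)(32.50) + (700.00)(7.00) = 30250.00 mm³
x_c = 30580.00 / 1480.00 = 20.66 mm
y_c = 30250.00 / 1480.00 = 20.44 mm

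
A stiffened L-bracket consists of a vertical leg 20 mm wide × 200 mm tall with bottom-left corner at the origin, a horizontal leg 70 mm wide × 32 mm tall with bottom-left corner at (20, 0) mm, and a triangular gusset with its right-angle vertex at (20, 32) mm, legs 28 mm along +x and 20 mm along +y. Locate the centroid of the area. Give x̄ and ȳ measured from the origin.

x̄ = 26.29 mm, ȳ = 68.51 mm

vertical leg: A = 20 × 200 = 4000.00, centroid at (10.00, 100.00).
horizontal leg: A = 70 × 32 = 2240.00, centroid at (55.00, 16.00).
gusset: A = ½·28·20 = 280.00, centroid at (29.33, 38.67).
ΣA = 6520.00 mm²
ΣAx̄ = (4000.00)(10.00) + (2240.00)(55.00) + (280.00)(29.33) = 171413.33 mm³
ΣAȳ = (4000.00)(100.00) + (2240.00)(16.00) + (280.00)(38.67) = 446666.67 mm³
x̄ = 171413.33 / 6520.00 = 26.29 mm
ȳ = 446666.67 / 6520.00 = 68.51 mm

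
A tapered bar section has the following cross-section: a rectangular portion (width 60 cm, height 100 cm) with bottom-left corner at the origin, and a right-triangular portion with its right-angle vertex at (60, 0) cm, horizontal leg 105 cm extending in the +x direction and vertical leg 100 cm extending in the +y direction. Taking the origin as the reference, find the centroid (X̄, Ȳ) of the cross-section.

rectangular portion: A = 60 × 100 = 6000.00, centroid at (30.00, 50.00).
triangular portion: A = ½·105·100 = 5250.00, centroid at (95.00, 33.33).
ΣA = 11250.00 cm², ΣAX̄ = 678750.00 cm³, ΣAȲ = 475000.00 cm³.
X̄ = 678750.00/11250.00 = 60.33 cm; Ȳ = 475000.00/11250.00 = 42.22 cm.

X̄ = 60.33 cm, Ȳ = 42.22 cm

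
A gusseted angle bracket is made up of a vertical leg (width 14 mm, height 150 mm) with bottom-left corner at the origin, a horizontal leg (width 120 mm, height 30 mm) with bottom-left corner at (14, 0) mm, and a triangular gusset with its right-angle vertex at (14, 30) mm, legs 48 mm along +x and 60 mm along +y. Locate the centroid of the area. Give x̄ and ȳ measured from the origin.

x̄ = 45.42 mm, ȳ = 39.71 mm

vertical leg: A = 14 × 150 = 2100.00, centroid at (7.00, 75.00).
horizontal leg: A = 120 × 30 = 3600.00, centroid at (74.00, 15.00).
gusset: A = ½·48·60 = 1440.00, centroid at (30.00, 50.00).
ΣA = 7140.00 mm²
ΣAx̄ = (2100.00)(7.00) + (3600.00)(74.00) + (1440.00)(30.00) = 324300.00 mm³
ΣAȳ = (2100.00)(75.00) + (3600.00)(15.00) + (1440.00)(50.00) = 283500.00 mm³
x̄ = 324300.00 / 7140.00 = 45.42 mm
ȳ = 283500.00 / 7140.00 = 39.71 mm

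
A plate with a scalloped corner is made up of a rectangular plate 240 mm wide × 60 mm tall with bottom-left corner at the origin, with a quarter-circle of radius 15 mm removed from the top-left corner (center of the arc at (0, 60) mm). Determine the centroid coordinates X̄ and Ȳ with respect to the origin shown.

plate: A = 240 × 60 = 14400.00, centroid at (120.00, 30.00).
removed quarter-circle: A = −¼π·15² = -176.71, centroid at (6.37, 53.63).
ΣA = 14223.29 mm²
ΣAX̄ = (14400.00)(120.00) + (-176.71)(6.37) = 1726875.00 mm³
ΣAȲ = (14400.00)(30.00) + (-176.71)(53.63) = 422522.12 mm³
X̄ = 1726875.00 / 14223.29 = 121.41 mm
Ȳ = 422522.12 / 14223.29 = 29.71 mm

X̄ = 121.41 mm, Ȳ = 29.71 mm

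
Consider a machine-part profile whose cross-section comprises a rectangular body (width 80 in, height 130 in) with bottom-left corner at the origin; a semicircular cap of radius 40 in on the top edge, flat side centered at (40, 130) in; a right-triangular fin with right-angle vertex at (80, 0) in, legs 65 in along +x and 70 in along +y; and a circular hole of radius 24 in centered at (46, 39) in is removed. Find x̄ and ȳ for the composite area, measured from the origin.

rectangular body: A = 80 × 130 = 10400.00, centroid at (40.00, 65.00).
semicircular top: A = ½π·40² = 2513.27, centroid at (40.00, 146.98).
triangular fin: A = ½·65·70 = 2275.00, centroid at (101.67, 23.33).
hole: A = −π·24² = -1809.56, centroid at (46.00, 39.00).
ΣA = 13378.72 in²
ΣAx̄ = (10400.00)(40.00) + (2513.27)(40.00) + (2275.00)(101.67) + (-1809.56)(46.00) = 664582.99 in³
ΣAȳ = (10400.00)(65.00) + (2513.27)(146.98) + (2275.00)(23.33) + (-1809.56)(39.00) = 1027902.90 in³
x̄ = 664582.99 / 13378.72 = 49.67 in
ȳ = 1027902.90 / 13378.72 = 76.83 in

x̄ = 49.67 in, ȳ = 76.83 in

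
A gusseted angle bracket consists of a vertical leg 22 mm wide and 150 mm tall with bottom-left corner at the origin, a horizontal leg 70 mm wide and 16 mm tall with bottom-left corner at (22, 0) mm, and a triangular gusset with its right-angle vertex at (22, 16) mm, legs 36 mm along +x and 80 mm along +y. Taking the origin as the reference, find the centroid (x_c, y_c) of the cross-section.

Part | A | x̄ᵢ | ȳᵢ | A·x̄ᵢ | A·ȳᵢ
vertical leg | 3300.00 | 11.00 | 75.00 | 36300.00 | 247500.00
horizontal leg | 1120.00 | 57.00 | 8.00 | 63840.00 | 8960.00
gusset | 1440.00 | 34.00 | 42.67 | 48960.00 | 61440.00
Σ | 5860.00 |  |  | 149100.00 | 317900.00
x_c = 149100.00 / 5860.00 = 25.44 mm
y_c = 317900.00 / 5860.00 = 54.25 mm

x_c = 25.44 mm, y_c = 54.25 mm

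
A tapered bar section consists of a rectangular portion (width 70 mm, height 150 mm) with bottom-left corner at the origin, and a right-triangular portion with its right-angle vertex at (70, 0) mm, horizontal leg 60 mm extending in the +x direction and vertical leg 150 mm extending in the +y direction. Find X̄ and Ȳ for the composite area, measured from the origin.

rectangular portion: A = 70 × 150 = 10500.00, centroid at (35.00, 75.00).
triangular portion: A = ½·60·150 = 4500.00, centroid at (90.00, 50.00).
ΣA = 15000.00 mm², ΣAX̄ = 772500.00 mm³, ΣAȲ = 1012500.00 mm³.
X̄ = 772500.00/15000.00 = 51.50 mm; Ȳ = 1012500.00/15000.00 = 67.50 mm.

X̄ = 51.50 mm, Ȳ = 67.50 mm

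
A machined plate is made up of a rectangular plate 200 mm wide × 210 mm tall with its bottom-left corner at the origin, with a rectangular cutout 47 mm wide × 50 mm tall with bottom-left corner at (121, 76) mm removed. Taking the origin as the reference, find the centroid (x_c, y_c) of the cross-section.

x_c = 97.36 mm, y_c = 105.24 mm

Part | A | x̄ᵢ | ȳᵢ | A·x̄ᵢ | A·ȳᵢ
plate | 42000.00 | 100.00 | 105.00 | 4200000.00 | 4410000.00
hole | -2350.00 | 144.50 | 101.00 | -339575.00 | -237350.00
Σ | 39650.00 |  |  | 3860425.00 | 4172650.00
x_c = 3860425.00 / 39650.00 = 97.36 mm
y_c = 4172650.00 / 39650.00 = 105.24 mm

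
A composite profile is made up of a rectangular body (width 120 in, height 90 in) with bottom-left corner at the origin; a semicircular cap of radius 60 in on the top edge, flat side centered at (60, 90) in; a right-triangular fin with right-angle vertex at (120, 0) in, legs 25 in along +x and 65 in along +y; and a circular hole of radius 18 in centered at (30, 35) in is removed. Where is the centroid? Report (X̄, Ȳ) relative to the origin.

X̄ = 65.30 in, Ȳ = 68.98 in

Part | A | x̄ᵢ | ȳᵢ | A·x̄ᵢ | A·ȳᵢ
rectangular body | 10800.00 | 60.00 | 45.00 | 648000.00 | 486000.00
semicircular top | 5654.87 | 60.00 | 115.46 | 339292.01 | 652938.01
triangular fin | 812.50 | 128.33 | 21.67 | 104270.83 | 17604.17
hole | -1017.88 | 30.00 | 35.00 | -30536.28 | -35625.66
Σ | 16249.49 |  |  | 1061026.56 | 1120916.52
X̄ = 1061026.56 / 16249.49 = 65.30 in
Ȳ = 1120916.52 / 16249.49 = 68.98 in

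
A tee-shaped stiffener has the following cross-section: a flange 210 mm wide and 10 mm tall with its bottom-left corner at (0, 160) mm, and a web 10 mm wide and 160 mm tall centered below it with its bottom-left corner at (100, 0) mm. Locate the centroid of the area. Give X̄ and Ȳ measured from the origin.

web: A = 10 × 160 = 1600.00, centroid at (105.00, 80.00).
flange: A = 210 × 10 = 2100.00, centroid at (105.00, 165.00).
ΣA = 3700.00 mm²
ΣAX̄ = (1600.00)(105.00) + (2100.00)(105.00) = 388500.00 mm³
ΣAȲ = (1600.00)(80.00) + (2100.00)(165.00) = 474500.00 mm³
X̄ = 388500.00 / 3700.00 = 105.00 mm
Ȳ = 474500.00 / 3700.00 = 128.24 mm

X̄ = 105.00 mm, Ȳ = 128.24 mm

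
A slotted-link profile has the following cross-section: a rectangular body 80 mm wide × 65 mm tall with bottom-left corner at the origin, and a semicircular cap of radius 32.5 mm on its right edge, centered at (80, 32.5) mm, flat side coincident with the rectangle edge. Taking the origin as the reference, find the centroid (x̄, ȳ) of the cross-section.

x̄ = 53.01 mm, ȳ = 32.50 mm

rectangular body: A = 80 × 65 = 5200.00, centroid at (40.00, 32.50).
semicircular end: A = ½π·32.5² = 1659.15, centroid at (93.79, 32.50).
ΣA = 6859.15 mm², ΣAx̄ = 363617.71 mm³, ΣAȳ = 222922.49 mm³.
x̄ = 363617.71/6859.15 = 53.01 mm; ȳ = 222922.49/6859.15 = 32.50 mm.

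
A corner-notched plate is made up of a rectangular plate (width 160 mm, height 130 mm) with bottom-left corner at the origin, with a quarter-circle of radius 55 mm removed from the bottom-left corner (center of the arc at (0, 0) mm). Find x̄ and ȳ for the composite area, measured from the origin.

x̄ = 87.31 mm, ȳ = 70.37 mm

Part | A | x̄ᵢ | ȳᵢ | A·x̄ᵢ | A·ȳᵢ
plate | 20800.00 | 80.00 | 65.00 | 1664000.00 | 1352000.00
removed quarter-circle | -2375.83 | 23.34 | 23.34 | -55458.33 | -55458.33
Σ | 18424.17 |  |  | 1608541.67 | 1296541.67
x̄ = 1608541.67 / 18424.17 = 87.31 mm
ȳ = 1296541.67 / 18424.17 = 70.37 mm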